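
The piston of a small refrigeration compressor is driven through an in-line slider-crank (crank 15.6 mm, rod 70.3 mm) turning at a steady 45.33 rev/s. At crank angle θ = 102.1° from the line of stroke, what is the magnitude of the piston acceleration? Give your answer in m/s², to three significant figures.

527

ω = 2π·45.3 = 284.8 rad/s
x(θ) = r cosθ + √(L² − r² sin²θ); with ω constant, a = ω²·d²x/dθ².
d²x/dθ² = −r cosθ − r²(cos2θ)/√u − r⁴ sin²2θ/(4u^{3/2}),  u = L² − r² sin²θ = 0.00470942 m².
Substituting r = 0.0156 m, L = 0.0703 m, θ = 102.1°: d²x/dθ² = +0.0064969 m.
a = ω²·d²x/dθ² = (284.8)²·(+0.0064969) = +527.03 m/s²;  |a| = 527.03 m/s².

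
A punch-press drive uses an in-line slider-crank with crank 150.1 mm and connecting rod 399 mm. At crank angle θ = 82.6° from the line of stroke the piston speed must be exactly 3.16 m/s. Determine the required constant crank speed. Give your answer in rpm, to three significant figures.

193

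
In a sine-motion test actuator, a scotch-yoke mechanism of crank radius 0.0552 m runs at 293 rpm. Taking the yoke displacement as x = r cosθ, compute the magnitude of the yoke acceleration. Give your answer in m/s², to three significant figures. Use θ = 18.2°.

ω = 30.68 rad/s (from 293 rpm).
x = r cosθ ⇒ ẍ = −rω² cosθ (ω constant).
|a| = rω²|cosθ| = 0.0552·(30.68)²·|cos 18.2°| = 49.368 m/s².

49.4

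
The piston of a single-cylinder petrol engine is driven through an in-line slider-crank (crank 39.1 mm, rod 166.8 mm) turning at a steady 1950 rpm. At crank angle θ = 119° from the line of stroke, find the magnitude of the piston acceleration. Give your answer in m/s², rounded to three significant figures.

993

ω = 2π·1950/60 = 204.2 rad/s
x(θ) = r cosθ + √(L² − r² sin²θ); with ω constant, a = ω²·d²x/dθ².
d²x/dθ² = −r cosθ − r²(cos2θ)/√u − r⁴ sin²2θ/(4u^{3/2}),  u = L² − r² sin²θ = 0.0266528 m².
Substituting r = 0.0391 m, L = 0.1668 m, θ = 119°: d²x/dθ² = +0.023822 m.
a = ω²·d²x/dθ² = (204.2)²·(+0.023822) = +993.35 m/s²;  |a| = 993.35 m/s².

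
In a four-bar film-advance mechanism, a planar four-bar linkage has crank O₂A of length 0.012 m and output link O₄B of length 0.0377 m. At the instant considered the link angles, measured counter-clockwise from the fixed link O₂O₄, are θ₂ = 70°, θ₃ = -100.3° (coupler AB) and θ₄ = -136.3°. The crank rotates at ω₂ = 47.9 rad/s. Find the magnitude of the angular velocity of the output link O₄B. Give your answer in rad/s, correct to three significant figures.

4.37

ω₂ = 47.9 rad/s
Differentiating the loop-closure r₂e^{iθ₂}+r₃e^{iθ₃}=r₁+r₄e^{iθ₄} gives r₂ω₂e^{iθ₂}+r₃ω₃e^{iθ₃}=r₄ω₄e^{iθ₄}.
Eliminating the other unknown: ω₄ = r₂ω₂ sin(θ₂−θ₃) / [r₄ sin(θ₄−θ₃)].
Numerator sine = +0.16849; denominator sine = -0.58779.
Result = 0.012·47.9·(+0.16849) / (0.0377·(-0.58779)) = -4.3705 rad/s; magnitude 4.3705 rad/s.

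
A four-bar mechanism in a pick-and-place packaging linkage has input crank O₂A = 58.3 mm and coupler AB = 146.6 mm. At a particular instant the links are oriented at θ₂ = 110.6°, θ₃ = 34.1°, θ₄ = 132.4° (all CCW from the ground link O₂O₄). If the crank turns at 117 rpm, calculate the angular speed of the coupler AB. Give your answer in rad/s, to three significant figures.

ω₂ = 12.25 rad/s (from 117 rpm).
Differentiating the loop-closure r₂e^{iθ₂}+r₃e^{iθ₃}=r₁+r₄e^{iθ₄} gives r₂ω₂e^{iθ₂}+r₃ω₃e^{iθ₃}=r₄ω₄e^{iθ₄}.
Eliminating the other unknown: ω₃ = r₂ω₂ sin(θ₄−θ₂) / [r₃ sin(θ₃−θ₄)].
Numerator sine = +0.37137; denominator sine = -0.98953.
Result = 0.0583·12.25·(+0.37137) / (0.1466·(-0.98953)) = -1.8286 rad/s; magnitude 1.8286 rad/s.

1.83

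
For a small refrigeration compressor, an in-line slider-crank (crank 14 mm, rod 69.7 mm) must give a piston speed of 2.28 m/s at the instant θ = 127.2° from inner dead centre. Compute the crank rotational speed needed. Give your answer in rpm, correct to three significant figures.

2230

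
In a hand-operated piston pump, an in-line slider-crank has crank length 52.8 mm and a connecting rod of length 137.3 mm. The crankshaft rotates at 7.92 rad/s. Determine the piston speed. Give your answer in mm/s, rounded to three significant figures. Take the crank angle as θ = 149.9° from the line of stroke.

139

ω = 7.92 rad/s
For an in-line slider-crank, x = r cosθ + √(L² − r² sin²θ), so v = −rω sinθ·[1 + r cosθ/√(L² − r² sin²θ)].
With r = 0.0528 m, L = 0.1373 m, θ = 149.9°: √(L² − r² sin²θ) = 0.13472 m.
v = −0.0528·7.92·0.50151·[1 + 0.0528·-0.86515/0.13472] = -0.13861 m/s.
|v| = 0.13861 m/s = 138.61 mm/s.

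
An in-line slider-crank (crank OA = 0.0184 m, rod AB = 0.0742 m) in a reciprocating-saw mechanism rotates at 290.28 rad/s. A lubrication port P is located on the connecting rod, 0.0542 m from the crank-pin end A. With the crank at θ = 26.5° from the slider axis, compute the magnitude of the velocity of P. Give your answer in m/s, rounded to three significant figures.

ω = 290.3 rad/s.  Crank-pin speed |V_A| = rω = 5.3412 m/s, perpendicular to OA.
Rod angle: sinφ = −(r/L) sinθ ⇒ φ = -6.353°; ω_rod = −rω cosθ/√(L²−r²sin²θ) = -64.818 rad/s.
V_P = V_A + ω_rod × AP, with AP = 0.0542 m along the rod.
Components: V_Px = −rω sinθ − a·ω_rod·sinφ = -2.7719 m/s;  V_Py = rω cosθ + a·ω_rod·cosφ = +1.2884 m/s.
|V_P| = √(V_Px² + V_Py²) = 3.0567 m/s.

3.06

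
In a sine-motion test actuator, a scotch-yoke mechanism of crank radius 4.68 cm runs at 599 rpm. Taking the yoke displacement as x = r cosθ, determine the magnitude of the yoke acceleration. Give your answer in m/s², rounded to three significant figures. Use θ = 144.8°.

ω = 62.73 rad/s (from 599 rpm).
x = r cosθ ⇒ ẍ = −rω² cosθ (ω constant).
|a| = rω²|cosθ| = 0.0468·(62.73)²·|cos 144.8°| = 150.47 m/s².

150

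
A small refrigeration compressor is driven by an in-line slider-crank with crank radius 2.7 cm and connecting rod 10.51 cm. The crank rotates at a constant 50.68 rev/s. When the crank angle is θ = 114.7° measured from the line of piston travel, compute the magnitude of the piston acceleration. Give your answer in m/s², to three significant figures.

ω = 2π·50.7 = 318.4 rad/s
x(θ) = r cosθ + √(L² − r² sin²θ); with ω constant, a = ω²·d²x/dθ².
d²x/dθ² = −r cosθ − r²(cos2θ)/√u − r⁴ sin²2θ/(4u^{3/2}),  u = L² − r² sin²θ = 0.0104443 m².
Substituting r = 0.027 m, L = 0.1051 m, θ = 114.7°: d²x/dθ² = +0.015853 m.
a = ω²·d²x/dθ² = (318.4)²·(+0.015853) = +1607.5 m/s²;  |a| = 1607.5 m/s².

1610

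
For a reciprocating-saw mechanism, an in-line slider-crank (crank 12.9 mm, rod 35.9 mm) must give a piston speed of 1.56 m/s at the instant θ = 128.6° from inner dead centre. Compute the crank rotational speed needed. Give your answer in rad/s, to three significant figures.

202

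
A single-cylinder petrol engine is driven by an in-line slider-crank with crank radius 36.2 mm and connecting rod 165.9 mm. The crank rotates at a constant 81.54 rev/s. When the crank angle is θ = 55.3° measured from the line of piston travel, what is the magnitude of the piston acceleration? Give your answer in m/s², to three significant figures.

4690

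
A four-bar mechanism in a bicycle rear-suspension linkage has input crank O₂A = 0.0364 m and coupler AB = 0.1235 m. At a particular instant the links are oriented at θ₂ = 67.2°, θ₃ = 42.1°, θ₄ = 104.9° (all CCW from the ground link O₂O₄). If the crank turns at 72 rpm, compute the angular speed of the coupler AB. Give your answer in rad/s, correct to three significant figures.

1.53

ω₂ = 7.54 rad/s (from 72 rpm).
Differentiating the loop-closure r₂e^{iθ₂}+r₃e^{iθ₃}=r₁+r₄e^{iθ₄} gives r₂ω₂e^{iθ₂}+r₃ω₃e^{iθ₃}=r₄ω₄e^{iθ₄}.
Eliminating the other unknown: ω₃ = r₂ω₂ sin(θ₄−θ₂) / [r₃ sin(θ₃−θ₄)].
Numerator sine = +0.61153; denominator sine = -0.88942.
Result = 0.0364·7.54·(+0.61153) / (0.1235·(-0.88942)) = -1.5279 rad/s; magnitude 1.5279 rad/s.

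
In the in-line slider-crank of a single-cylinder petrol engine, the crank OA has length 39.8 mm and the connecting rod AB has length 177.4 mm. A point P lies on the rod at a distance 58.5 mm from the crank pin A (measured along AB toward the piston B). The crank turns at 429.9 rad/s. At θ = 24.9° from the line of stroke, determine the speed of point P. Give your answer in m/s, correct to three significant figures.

ω = 429.9 rad/s.  Crank-pin speed |V_A| = rω = 17.11 m/s, perpendicular to OA.
Rod angle: sinφ = −(r/L) sinθ ⇒ φ = -5.420°; ω_rod = −rω cosθ/√(L²−r²sin²θ) = -87.876 rad/s.
V_P = V_A + ω_rod × AP, with AP = 0.0585 m along the rod.
Components: V_Px = −rω sinθ − a·ω_rod·sinφ = -7.6895 m/s;  V_Py = rω cosθ + a·ω_rod·cosφ = +10.402 m/s.
|V_P| = √(V_Px² + V_Py²) = 12.935 m/s.

12.9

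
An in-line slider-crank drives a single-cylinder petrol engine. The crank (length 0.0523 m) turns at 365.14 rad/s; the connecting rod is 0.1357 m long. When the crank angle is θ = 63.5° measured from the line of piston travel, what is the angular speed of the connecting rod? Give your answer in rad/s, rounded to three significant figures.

66.9

ω = 365.1 rad/s
The rod makes angle φ with the slider axis where L sinφ = r sinθ; differentiating, L cosφ·φ̇ = r ω cosθ.
L cosφ = √(L² − r² sin²θ) = 0.12737 m.
|ω_rod| = r ω |cosθ| / √(L² − r² sin²θ) = 0.0523·365.1·0.44620/0.12737 = 66.898 rad/s.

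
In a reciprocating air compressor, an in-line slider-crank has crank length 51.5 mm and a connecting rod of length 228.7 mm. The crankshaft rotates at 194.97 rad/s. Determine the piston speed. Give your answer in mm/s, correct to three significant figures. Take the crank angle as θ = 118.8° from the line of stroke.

7830

ω = 195 rad/s
For an in-line slider-crank, x = r cosθ + √(L² − r² sin²θ), so v = −rω sinθ·[1 + r cosθ/√(L² − r² sin²θ)].
With r = 0.0515 m, L = 0.2287 m, θ = 118.8°: √(L² − r² sin²θ) = 0.2242 m.
v = −0.0515·195·0.87631·[1 + 0.0515·-0.48175/0.2242] = -7.8253 m/s.
|v| = 7.8253 m/s = 7825.3 mm/s.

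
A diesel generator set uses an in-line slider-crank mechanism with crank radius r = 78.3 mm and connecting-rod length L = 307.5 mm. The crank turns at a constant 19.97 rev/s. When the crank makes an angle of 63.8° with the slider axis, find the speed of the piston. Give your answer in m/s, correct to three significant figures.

9.83

ω = 2π·20 = 125.5 rad/s
For an in-line slider-crank, x = r cosθ + √(L² − r² sin²θ), so v = −rω sinθ·[1 + r cosθ/√(L² − r² sin²θ)].
With r = 0.0783 m, L = 0.3075 m, θ = 63.8°: √(L² − r² sin²θ) = 0.29937 m.
v = −0.0783·125.5·0.89726·[1 + 0.0783·0.44151/0.29937] = -9.8333 m/s.
|v| = 9.8333 m/s.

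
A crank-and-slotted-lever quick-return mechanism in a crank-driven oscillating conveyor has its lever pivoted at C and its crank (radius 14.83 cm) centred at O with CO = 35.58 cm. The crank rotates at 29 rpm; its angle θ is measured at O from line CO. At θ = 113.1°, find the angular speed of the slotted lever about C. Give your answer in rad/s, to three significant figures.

0.0366

ω = 3.037 rad/s (from 29 rpm).
Crank pin A relative to C: A = (d + r cosθ, r sinθ); lever angle φ = atan2(r sinθ, d + r cosθ).
Differentiating tanφ: φ̇ = rω(d cosθ + r)/(d² + r² + 2dr cosθ).
d² + r² + 2dr cosθ = |CA|² = 0.107183 m²;  d cosθ + r = +0.0087065 m.
|ω_lever| = |0.1483·3.037·+0.0087065| / 0.107183 = 0.036583 rad/s.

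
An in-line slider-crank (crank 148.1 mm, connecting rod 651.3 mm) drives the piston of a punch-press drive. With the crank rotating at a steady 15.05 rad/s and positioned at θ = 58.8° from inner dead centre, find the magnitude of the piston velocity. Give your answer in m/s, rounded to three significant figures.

2.14

ω = 15.05 rad/s
For an in-line slider-crank, x = r cosθ + √(L² − r² sin²θ), so v = −rω sinθ·[1 + r cosθ/√(L² − r² sin²θ)].
With r = 0.1481 m, L = 0.6513 m, θ = 58.8°: √(L² − r² sin²θ) = 0.63886 m.
v = −0.1481·15.05·0.85536·[1 + 0.1481·0.51803/0.63886] = -2.1355 m/s.
|v| = 2.1355 m/s.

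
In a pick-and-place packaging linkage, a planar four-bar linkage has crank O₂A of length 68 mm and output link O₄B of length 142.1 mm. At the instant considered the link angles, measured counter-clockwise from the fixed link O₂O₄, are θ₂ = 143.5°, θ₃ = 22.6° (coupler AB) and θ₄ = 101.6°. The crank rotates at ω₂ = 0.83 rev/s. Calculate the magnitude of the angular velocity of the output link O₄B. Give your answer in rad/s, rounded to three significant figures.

2.18

ω₂ = 5.215 rad/s (from 0.83 rev/s).
Differentiating the loop-closure r₂e^{iθ₂}+r₃e^{iθ₃}=r₁+r₄e^{iθ₄} gives r₂ω₂e^{iθ₂}+r₃ω₃e^{iθ₃}=r₄ω₄e^{iθ₄}.
Eliminating the other unknown: ω₄ = r₂ω₂ sin(θ₂−θ₃) / [r₄ sin(θ₄−θ₃)].
Numerator sine = +0.85806; denominator sine = +0.98163.
Result = 0.068·5.215·(+0.85806) / (0.1421·(+0.98163)) = +2.1815 rad/s; magnitude 2.1815 rad/s.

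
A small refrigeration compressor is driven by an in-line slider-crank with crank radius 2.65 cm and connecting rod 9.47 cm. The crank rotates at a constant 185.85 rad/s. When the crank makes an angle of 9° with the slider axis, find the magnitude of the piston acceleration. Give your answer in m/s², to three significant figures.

1150

ω = 185.8 rad/s
x(θ) = r cosθ + √(L² − r² sin²θ); with ω constant, a = ω²·d²x/dθ².
d²x/dθ² = −r cosθ − r²(cos2θ)/√u − r⁴ sin²2θ/(4u^{3/2}),  u = L² − r² sin²θ = 0.0089509 m².
Substituting r = 0.0265 m, L = 0.0947 m, θ = 9°: d²x/dθ² = -0.033247 m.
a = ω²·d²x/dθ² = (185.8)²·(-0.033247) = -1148.4 m/s²;  |a| = 1148.4 m/s².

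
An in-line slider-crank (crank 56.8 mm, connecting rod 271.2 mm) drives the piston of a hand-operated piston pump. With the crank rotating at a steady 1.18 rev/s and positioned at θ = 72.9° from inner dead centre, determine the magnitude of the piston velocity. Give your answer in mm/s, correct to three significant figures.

428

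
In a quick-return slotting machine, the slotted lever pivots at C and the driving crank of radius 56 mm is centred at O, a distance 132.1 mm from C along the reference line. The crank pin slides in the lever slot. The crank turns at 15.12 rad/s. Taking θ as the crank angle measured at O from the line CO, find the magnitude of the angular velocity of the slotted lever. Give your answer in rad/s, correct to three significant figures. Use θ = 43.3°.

4.11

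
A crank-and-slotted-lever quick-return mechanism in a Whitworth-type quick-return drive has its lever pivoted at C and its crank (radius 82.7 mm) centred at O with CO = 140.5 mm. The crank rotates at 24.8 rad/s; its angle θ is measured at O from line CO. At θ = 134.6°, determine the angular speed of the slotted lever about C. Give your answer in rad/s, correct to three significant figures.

ω = 24.8 rad/s
Crank pin A relative to C: A = (d + r cosθ, r sinθ); lever angle φ = atan2(r sinθ, d + r cosθ).
Differentiating tanφ: φ̇ = rω(d cosθ + r)/(d² + r² + 2dr cosθ).
d² + r² + 2dr cosθ = |CA|² = 0.0102624 m²;  d cosθ + r = -0.015953 m.
|ω_lever| = |0.0827·24.8·-0.015953| / 0.0102624 = 3.1881 rad/s.

3.19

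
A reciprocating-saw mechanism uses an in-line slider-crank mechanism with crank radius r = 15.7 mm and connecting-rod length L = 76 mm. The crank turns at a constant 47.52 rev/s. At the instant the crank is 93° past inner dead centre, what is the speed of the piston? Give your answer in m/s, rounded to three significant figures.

4.63

ω = 2π·47.5 = 298.6 rad/s
For an in-line slider-crank, x = r cosθ + √(L² − r² sin²θ), so v = −rω sinθ·[1 + r cosθ/√(L² − r² sin²θ)].
With r = 0.0157 m, L = 0.076 m, θ = 93°: √(L² − r² sin²θ) = 0.074365 m.
v = −0.0157·298.6·0.99863·[1 + 0.0157·-0.05234/0.074365] = -4.6295 m/s.
|v| = 4.6295 m/s.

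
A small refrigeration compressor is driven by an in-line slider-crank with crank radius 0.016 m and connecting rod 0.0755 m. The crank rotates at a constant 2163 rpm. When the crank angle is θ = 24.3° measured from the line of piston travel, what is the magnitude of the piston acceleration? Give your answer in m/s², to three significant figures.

ω = 2π·2163/60 = 226.5 rad/s
x(θ) = r cosθ + √(L² − r² sin²θ); with ω constant, a = ω²·d²x/dθ².
d²x/dθ² = −r cosθ − r²(cos2θ)/√u − r⁴ sin²2θ/(4u^{3/2}),  u = L² − r² sin²θ = 0.0056569 m².
Substituting r = 0.016 m, L = 0.0755 m, θ = 24.3°: d²x/dθ² = -0.016855 m.
a = ω²·d²x/dθ² = (226.5)²·(-0.016855) = -864.77 m/s²;  |a| = 864.77 m/s².

865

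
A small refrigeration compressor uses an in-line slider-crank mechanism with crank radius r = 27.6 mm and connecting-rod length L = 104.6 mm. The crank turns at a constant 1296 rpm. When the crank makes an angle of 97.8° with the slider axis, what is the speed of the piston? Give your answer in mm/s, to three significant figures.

ω = 2π·1296/60 = 135.7 rad/s
For an in-line slider-crank, x = r cosθ + √(L² − r² sin²θ), so v = −rω sinθ·[1 + r cosθ/√(L² − r² sin²θ)].
With r = 0.0276 m, L = 0.1046 m, θ = 97.8°: √(L² − r² sin²θ) = 0.10096 m.
v = −0.0276·135.7·0.99075·[1 + 0.0276·-0.13572/0.10096] = -3.5734 m/s.
|v| = 3.5734 m/s = 3573.4 mm/s.

3570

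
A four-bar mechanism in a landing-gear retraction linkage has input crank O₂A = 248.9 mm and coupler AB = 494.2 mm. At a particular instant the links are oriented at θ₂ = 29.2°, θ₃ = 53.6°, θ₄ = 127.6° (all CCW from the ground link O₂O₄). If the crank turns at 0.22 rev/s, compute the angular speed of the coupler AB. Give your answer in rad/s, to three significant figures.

0.716

ω₂ = 1.382 rad/s (from 0.22 rev/s).
Differentiating the loop-closure r₂e^{iθ₂}+r₃e^{iθ₃}=r₁+r₄e^{iθ₄} gives r₂ω₂e^{iθ₂}+r₃ω₃e^{iθ₃}=r₄ω₄e^{iθ₄}.
Eliminating the other unknown: ω₃ = r₂ω₂ sin(θ₄−θ₂) / [r₃ sin(θ₃−θ₄)].
Numerator sine = +0.98927; denominator sine = -0.96126.
Result = 0.2489·1.382·(+0.98927) / (0.4942·(-0.96126)) = -0.71647 rad/s; magnitude 0.71647 rad/s.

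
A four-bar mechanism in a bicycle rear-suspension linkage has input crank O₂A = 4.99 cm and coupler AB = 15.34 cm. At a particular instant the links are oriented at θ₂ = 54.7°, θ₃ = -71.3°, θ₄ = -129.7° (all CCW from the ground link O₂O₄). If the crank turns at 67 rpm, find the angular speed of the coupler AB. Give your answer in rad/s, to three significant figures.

0.206

ω₂ = 7.016 rad/s (from 67 rpm).
Differentiating the loop-closure r₂e^{iθ₂}+r₃e^{iθ₃}=r₁+r₄e^{iθ₄} gives r₂ω₂e^{iθ₂}+r₃ω₃e^{iθ₃}=r₄ω₄e^{iθ₄}.
Eliminating the other unknown: ω₃ = r₂ω₂ sin(θ₄−θ₂) / [r₃ sin(θ₃−θ₄)].
Numerator sine = +0.07672; denominator sine = +0.85173.
Result = 0.0499·7.016·(+0.07672) / (0.1534·(+0.85173)) = +0.20558 rad/s; magnitude 0.20558 rad/s.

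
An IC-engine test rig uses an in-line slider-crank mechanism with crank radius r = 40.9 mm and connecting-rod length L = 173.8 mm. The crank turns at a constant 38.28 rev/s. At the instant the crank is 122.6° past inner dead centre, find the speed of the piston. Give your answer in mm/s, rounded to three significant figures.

7220

ω = 2π·38.3 = 240.5 rad/s
For an in-line slider-crank, x = r cosθ + √(L² − r² sin²θ), so v = −rω sinθ·[1 + r cosθ/√(L² − r² sin²θ)].
With r = 0.0409 m, L = 0.1738 m, θ = 122.6°: √(L² − r² sin²θ) = 0.17035 m.
v = −0.0409·240.5·0.84245·[1 + 0.0409·-0.53877/0.17035] = -7.2154 m/s.
|v| = 7.2154 m/s = 7215.4 mm/s.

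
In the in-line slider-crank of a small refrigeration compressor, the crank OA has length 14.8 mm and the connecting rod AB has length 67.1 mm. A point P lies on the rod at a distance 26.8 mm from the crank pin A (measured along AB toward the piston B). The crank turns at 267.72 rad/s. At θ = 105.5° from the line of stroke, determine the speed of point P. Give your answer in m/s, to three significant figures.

ω = 267.7 rad/s.  Crank-pin speed |V_A| = rω = 3.9623 m/s, perpendicular to OA.
Rod angle: sinφ = −(r/L) sinθ ⇒ φ = -12.272°; ω_rod = −rω cosθ/√(L²−r²sin²θ) = +16.149 rad/s.
V_P = V_A + ω_rod × AP, with AP = 0.0268 m along the rod.
Components: V_Px = −rω sinθ − a·ω_rod·sinφ = -3.7262 m/s;  V_Py = rω cosθ + a·ω_rod·cosφ = -0.63595 m/s.
|V_P| = √(V_Px² + V_Py²) = 3.78 m/s.

3.78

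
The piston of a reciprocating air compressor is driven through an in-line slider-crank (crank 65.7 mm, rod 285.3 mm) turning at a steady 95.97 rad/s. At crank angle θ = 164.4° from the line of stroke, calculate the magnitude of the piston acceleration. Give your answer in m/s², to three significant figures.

463

ω = 95.97 rad/s
x(θ) = r cosθ + √(L² − r² sin²θ); with ω constant, a = ω²·d²x/dθ².
d²x/dθ² = −r cosθ − r²(cos2θ)/√u − r⁴ sin²2θ/(4u^{3/2}),  u = L² − r² sin²θ = 0.0810839 m².
Substituting r = 0.0657 m, L = 0.2853 m, θ = 164.4°: d²x/dθ² = +0.050259 m.
a = ω²·d²x/dθ² = (95.97)²·(+0.050259) = +462.9 m/s²;  |a| = 462.9 m/s².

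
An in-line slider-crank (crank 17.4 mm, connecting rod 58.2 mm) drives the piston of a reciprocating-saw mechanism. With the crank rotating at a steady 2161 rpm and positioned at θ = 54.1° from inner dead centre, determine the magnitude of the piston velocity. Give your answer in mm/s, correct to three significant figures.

3770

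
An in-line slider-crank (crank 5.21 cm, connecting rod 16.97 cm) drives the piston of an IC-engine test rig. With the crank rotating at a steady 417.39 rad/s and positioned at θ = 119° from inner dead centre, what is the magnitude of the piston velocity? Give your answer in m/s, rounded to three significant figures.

16.1

ω = 417.4 rad/s
For an in-line slider-crank, x = r cosθ + √(L² − r² sin²θ), so v = −rω sinθ·[1 + r cosθ/√(L² − r² sin²θ)].
With r = 0.0521 m, L = 0.1697 m, θ = 119°: √(L² − r² sin²θ) = 0.16347 m.
v = −0.0521·417.4·0.87462·[1 + 0.0521·-0.48481/0.16347] = -16.081 m/s.
|v| = 16.081 m/s.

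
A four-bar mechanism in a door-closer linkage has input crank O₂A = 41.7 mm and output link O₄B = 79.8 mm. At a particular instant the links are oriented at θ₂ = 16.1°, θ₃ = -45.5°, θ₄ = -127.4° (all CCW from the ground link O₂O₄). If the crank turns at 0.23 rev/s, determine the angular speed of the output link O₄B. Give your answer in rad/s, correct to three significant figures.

0.671

ω₂ = 1.445 rad/s (from 0.23 rev/s).
Differentiating the loop-closure r₂e^{iθ₂}+r₃e^{iθ₃}=r₁+r₄e^{iθ₄} gives r₂ω₂e^{iθ₂}+r₃ω₃e^{iθ₃}=r₄ω₄e^{iθ₄}.
Eliminating the other unknown: ω₄ = r₂ω₂ sin(θ₂−θ₃) / [r₄ sin(θ₄−θ₃)].
Numerator sine = +0.87965; denominator sine = -0.99002.
Result = 0.0417·1.445·(+0.87965) / (0.0798·(-0.99002)) = -0.67097 rad/s; magnitude 0.67097 rad/s.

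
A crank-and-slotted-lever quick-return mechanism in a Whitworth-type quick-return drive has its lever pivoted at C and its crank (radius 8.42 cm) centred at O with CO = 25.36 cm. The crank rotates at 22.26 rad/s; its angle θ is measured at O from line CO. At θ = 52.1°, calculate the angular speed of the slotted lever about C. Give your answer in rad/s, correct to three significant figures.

4.61

ω = 22.26 rad/s
Crank pin A relative to C: A = (d + r cosθ, r sinθ); lever angle φ = atan2(r sinθ, d + r cosθ).
Differentiating tanφ: φ̇ = rω(d cosθ + r)/(d² + r² + 2dr cosθ).
d² + r² + 2dr cosθ = |CA|² = 0.0976364 m²;  d cosθ + r = +0.23998 m.
|ω_lever| = |0.0842·22.26·+0.23998| / 0.0976364 = 4.6069 rad/s.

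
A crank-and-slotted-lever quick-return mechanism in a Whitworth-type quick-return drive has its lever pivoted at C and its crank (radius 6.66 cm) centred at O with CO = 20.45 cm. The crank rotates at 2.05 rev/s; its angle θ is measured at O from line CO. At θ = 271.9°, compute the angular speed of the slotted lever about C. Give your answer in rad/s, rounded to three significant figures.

ω = 12.88 rad/s (from 2.05 rev/s).
Crank pin A relative to C: A = (d + r cosθ, r sinθ); lever angle φ = atan2(r sinθ, d + r cosθ).
Differentiating tanφ: φ̇ = rω(d cosθ + r)/(d² + r² + 2dr cosθ).
d² + r² + 2dr cosθ = |CA|² = 0.0471589 m²;  d cosθ + r = +0.07338 m.
|ω_lever| = |0.0666·12.88·+0.07338| / 0.0471589 = 1.3348 rad/s.

1.33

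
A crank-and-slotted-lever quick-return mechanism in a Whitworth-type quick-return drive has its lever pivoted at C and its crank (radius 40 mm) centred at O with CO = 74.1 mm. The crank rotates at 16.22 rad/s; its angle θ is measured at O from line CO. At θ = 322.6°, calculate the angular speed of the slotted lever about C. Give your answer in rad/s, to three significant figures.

ω = 16.22 rad/s
Crank pin A relative to C: A = (d + r cosθ, r sinθ); lever angle φ = atan2(r sinθ, d + r cosθ).
Differentiating tanφ: φ̇ = rω(d cosθ + r)/(d² + r² + 2dr cosθ).
d² + r² + 2dr cosθ = |CA|² = 0.0118001 m²;  d cosθ + r = +0.098866 m.
|ω_lever| = |0.04·16.22·+0.098866| / 0.0118001 = 5.4359 rad/s.

5.44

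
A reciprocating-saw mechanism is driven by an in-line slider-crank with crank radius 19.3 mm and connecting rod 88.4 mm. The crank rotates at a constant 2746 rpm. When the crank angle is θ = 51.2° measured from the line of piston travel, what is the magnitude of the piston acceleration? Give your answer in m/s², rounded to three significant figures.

928

ω = 2π·2746/60 = 287.6 rad/s
x(θ) = r cosθ + √(L² − r² sin²θ); with ω constant, a = ω²·d²x/dθ².
d²x/dθ² = −r cosθ − r²(cos2θ)/√u − r⁴ sin²2θ/(4u^{3/2}),  u = L² − r² sin²θ = 0.00758832 m².
Substituting r = 0.0193 m, L = 0.0884 m, θ = 51.2°: d²x/dθ² = -0.011225 m.
a = ω²·d²x/dθ² = (287.6)²·(-0.011225) = -928.23 m/s²;  |a| = 928.23 m/s².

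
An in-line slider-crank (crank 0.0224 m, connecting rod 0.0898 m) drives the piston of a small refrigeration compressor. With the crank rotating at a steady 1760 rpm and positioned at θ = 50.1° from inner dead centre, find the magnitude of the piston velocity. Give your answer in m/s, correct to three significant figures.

3.68

ω = 2π·1760/60 = 184.3 rad/s
For an in-line slider-crank, x = r cosθ + √(L² − r² sin²θ), so v = −rω sinθ·[1 + r cosθ/√(L² − r² sin²θ)].
With r = 0.0224 m, L = 0.0898 m, θ = 50.1°: √(L² − r² sin²θ) = 0.08814 m.
v = −0.0224·184.3·0.76717·[1 + 0.0224·0.64145/0.08814] = -3.6835 m/s.
|v| = 3.6835 m/s.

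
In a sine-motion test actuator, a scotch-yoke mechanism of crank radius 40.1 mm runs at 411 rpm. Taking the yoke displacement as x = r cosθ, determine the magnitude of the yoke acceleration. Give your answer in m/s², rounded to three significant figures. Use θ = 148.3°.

63.2

ω = 43.04 rad/s (from 411 rpm).
x = r cosθ ⇒ ẍ = −rω² cosθ (ω constant).
|a| = rω²|cosθ| = 0.0401·(43.04)²·|cos 148.3°| = 63.2 m/s².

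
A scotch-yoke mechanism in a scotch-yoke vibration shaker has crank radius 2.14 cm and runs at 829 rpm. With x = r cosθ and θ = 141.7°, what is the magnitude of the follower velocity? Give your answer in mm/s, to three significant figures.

ω = 86.81 rad/s (from 829 rpm).
x = r cosθ ⇒ ẋ = −rω sinθ.
|v| = rω|sinθ| = 0.0214·86.81·|sin 141.7°| = 1.1514 m/s = 1151.4 mm/s.

1150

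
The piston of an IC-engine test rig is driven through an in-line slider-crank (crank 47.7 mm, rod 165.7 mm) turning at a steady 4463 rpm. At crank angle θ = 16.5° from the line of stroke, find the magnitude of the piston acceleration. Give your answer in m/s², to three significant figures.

12500

ω = 2π·4463/60 = 467.4 rad/s
x(θ) = r cosθ + √(L² − r² sin²θ); with ω constant, a = ω²·d²x/dθ².
d²x/dθ² = −r cosθ − r²(cos2θ)/√u − r⁴ sin²2θ/(4u^{3/2}),  u = L² − r² sin²θ = 0.027273 m².
Substituting r = 0.0477 m, L = 0.1657 m, θ = 16.5°: d²x/dθ² = -0.057376 m.
a = ω²·d²x/dθ² = (467.4)²·(-0.057376) = -12533 m/s²;  |a| = 12533 m/s².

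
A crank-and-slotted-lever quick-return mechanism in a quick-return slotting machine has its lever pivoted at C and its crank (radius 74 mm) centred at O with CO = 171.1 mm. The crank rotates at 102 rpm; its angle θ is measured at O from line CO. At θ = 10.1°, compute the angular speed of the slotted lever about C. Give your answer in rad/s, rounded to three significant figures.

ω = 10.68 rad/s (from 102 rpm).
Crank pin A relative to C: A = (d + r cosθ, r sinθ); lever angle φ = atan2(r sinθ, d + r cosθ).
Differentiating tanφ: φ̇ = rω(d cosθ + r)/(d² + r² + 2dr cosθ).
d² + r² + 2dr cosθ = |CA|² = 0.0596816 m²;  d cosθ + r = +0.24245 m.
|ω_lever| = |0.074·10.68·+0.24245| / 0.0596816 = 3.211 rad/s.

3.21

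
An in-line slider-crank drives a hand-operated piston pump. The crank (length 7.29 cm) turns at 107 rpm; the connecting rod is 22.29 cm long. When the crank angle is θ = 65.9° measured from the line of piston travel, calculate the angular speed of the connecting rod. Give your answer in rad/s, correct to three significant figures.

ω = 11.21 rad/s (converted from 107 rpm).
The rod makes angle φ with the slider axis where L sinφ = r sinθ; differentiating, L cosφ·φ̇ = r ω cosθ.
L cosφ = √(L² − r² sin²θ) = 0.21273 m.
|ω_rod| = r ω |cosθ| / √(L² − r² sin²θ) = 0.0729·11.21·0.40833/0.21273 = 1.5679 rad/s.

1.57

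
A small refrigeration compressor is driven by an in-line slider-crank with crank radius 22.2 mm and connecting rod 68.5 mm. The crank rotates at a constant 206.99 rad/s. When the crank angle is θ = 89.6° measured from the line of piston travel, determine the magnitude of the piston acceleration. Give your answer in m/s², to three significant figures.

319

ω = 207 rad/s
x(θ) = r cosθ + √(L² − r² sin²θ); with ω constant, a = ω²·d²x/dθ².
d²x/dθ² = −r cosθ − r²(cos2θ)/√u − r⁴ sin²2θ/(4u^{3/2}),  u = L² − r² sin²θ = 0.00419943 m².
Substituting r = 0.0222 m, L = 0.0685 m, θ = 89.6°: d²x/dθ² = +0.0074494 m.
a = ω²·d²x/dθ² = (207)²·(+0.0074494) = +319.17 m/s²;  |a| = 319.17 m/s².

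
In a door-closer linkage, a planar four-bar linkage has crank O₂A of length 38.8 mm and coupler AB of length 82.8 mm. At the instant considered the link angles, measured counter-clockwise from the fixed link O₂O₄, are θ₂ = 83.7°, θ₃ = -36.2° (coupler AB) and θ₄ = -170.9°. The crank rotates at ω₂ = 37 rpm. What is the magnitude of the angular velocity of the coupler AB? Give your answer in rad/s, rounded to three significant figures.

2.46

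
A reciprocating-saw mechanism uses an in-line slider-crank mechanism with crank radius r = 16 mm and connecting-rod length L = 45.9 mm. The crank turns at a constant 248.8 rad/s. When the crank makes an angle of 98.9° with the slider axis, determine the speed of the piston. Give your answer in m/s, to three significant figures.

3.71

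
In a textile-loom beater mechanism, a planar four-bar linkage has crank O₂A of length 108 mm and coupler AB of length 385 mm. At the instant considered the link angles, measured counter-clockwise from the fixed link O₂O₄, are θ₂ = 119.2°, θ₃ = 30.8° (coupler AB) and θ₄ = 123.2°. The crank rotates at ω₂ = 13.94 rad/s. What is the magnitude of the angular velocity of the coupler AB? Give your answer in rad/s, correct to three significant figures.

0.273

ω₂ = 13.94 rad/s
Differentiating the loop-closure r₂e^{iθ₂}+r₃e^{iθ₃}=r₁+r₄e^{iθ₄} gives r₂ω₂e^{iθ₂}+r₃ω₃e^{iθ₃}=r₄ω₄e^{iθ₄}.
Eliminating the other unknown: ω₃ = r₂ω₂ sin(θ₄−θ₂) / [r₃ sin(θ₃−θ₄)].
Numerator sine = +0.06976; denominator sine = -0.99912.
Result = 0.108·13.94·(+0.06976) / (0.385·(-0.99912)) = -0.27302 rad/s; magnitude 0.27302 rad/s.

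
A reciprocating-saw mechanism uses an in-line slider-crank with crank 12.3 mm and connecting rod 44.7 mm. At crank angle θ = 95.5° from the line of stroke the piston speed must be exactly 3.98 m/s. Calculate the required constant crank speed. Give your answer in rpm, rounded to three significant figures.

3190

For an in-line slider-crank, |v_piston| = rω|sinθ|·[1 + r cosθ/√(L² − r² sin²θ)].
With r = 0.0123 m, L = 0.0447 m, θ = 95.5°: the bracketed kinematic factor |dx/dθ| = 0.011908 m.
ω = v/|dx/dθ| = 3.98/0.011908 = 334.24 rad/s.
N = 60ω/(2π) = 3191.8 rpm.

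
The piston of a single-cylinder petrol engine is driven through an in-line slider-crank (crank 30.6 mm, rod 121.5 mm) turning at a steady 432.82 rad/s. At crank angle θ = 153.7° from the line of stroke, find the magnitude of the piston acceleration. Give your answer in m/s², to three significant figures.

4240

ω = 432.8 rad/s
x(θ) = r cosθ + √(L² − r² sin²θ); with ω constant, a = ω²·d²x/dθ².
d²x/dθ² = −r cosθ − r²(cos2θ)/√u − r⁴ sin²2θ/(4u^{3/2}),  u = L² − r² sin²θ = 0.0145784 m².
Substituting r = 0.0306 m, L = 0.1215 m, θ = 153.7°: d²x/dθ² = +0.022644 m.
a = ω²·d²x/dθ² = (432.8)²·(+0.022644) = +4241.9 m/s²;  |a| = 4241.9 m/s².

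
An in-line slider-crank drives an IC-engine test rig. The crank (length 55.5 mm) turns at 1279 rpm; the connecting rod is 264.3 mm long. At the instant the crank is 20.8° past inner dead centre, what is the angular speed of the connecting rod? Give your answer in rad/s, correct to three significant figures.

26.4

ω = 133.9 rad/s (converted from 1279 rpm).
The rod makes angle φ with the slider axis where L sinφ = r sinθ; differentiating, L cosφ·φ̇ = r ω cosθ.
L cosφ = √(L² − r² sin²θ) = 0.26356 m.
|ω_rod| = r ω |cosθ| / √(L² − r² sin²θ) = 0.0555·133.9·0.93483/0.26356 = 26.366 rad/s.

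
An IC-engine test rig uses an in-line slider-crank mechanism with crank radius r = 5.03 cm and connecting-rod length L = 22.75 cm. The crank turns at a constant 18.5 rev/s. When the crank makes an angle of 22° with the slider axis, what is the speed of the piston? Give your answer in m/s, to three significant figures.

2.64

ω = 2π·18.5 = 116.2 rad/s
For an in-line slider-crank, x = r cosθ + √(L² − r² sin²θ), so v = −rω sinθ·[1 + r cosθ/√(L² − r² sin²θ)].
With r = 0.0503 m, L = 0.2275 m, θ = 22°: √(L² − r² sin²θ) = 0.22672 m.
v = −0.0503·116.2·0.37461·[1 + 0.0503·0.92718/0.22672] = -2.6408 m/s.
|v| = 2.6408 m/s.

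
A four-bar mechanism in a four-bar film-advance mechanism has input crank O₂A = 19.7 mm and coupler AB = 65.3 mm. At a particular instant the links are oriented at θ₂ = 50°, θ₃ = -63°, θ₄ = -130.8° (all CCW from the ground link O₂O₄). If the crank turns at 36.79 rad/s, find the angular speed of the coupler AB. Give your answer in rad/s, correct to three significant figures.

0.167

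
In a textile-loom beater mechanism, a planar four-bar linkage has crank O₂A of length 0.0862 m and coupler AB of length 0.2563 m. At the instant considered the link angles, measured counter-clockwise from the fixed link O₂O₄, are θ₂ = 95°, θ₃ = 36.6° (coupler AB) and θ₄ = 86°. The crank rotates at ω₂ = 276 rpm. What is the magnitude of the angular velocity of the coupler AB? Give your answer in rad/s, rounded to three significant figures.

ω₂ = 28.9 rad/s (from 276 rpm).
Differentiating the loop-closure r₂e^{iθ₂}+r₃e^{iθ₃}=r₁+r₄e^{iθ₄} gives r₂ω₂e^{iθ₂}+r₃ω₃e^{iθ₃}=r₄ω₄e^{iθ₄}.
Eliminating the other unknown: ω₃ = r₂ω₂ sin(θ₄−θ₂) / [r₃ sin(θ₃−θ₄)].
Numerator sine = -0.15643; denominator sine = -0.75927.
Result = 0.0862·28.9·(-0.15643) / (0.2563·(-0.75927)) = +2.0028 rad/s; magnitude 2.0028 rad/s.

2.00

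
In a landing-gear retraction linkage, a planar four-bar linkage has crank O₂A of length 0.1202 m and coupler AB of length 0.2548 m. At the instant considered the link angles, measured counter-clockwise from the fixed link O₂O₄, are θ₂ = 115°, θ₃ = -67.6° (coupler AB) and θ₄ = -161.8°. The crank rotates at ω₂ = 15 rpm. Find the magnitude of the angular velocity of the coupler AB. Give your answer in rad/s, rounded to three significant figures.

ω₂ = 1.571 rad/s (from 15 rpm).
Differentiating the loop-closure r₂e^{iθ₂}+r₃e^{iθ₃}=r₁+r₄e^{iθ₄} gives r₂ω₂e^{iθ₂}+r₃ω₃e^{iθ₃}=r₄ω₄e^{iθ₄}.
Eliminating the other unknown: ω₃ = r₂ω₂ sin(θ₄−θ₂) / [r₃ sin(θ₃−θ₄)].
Numerator sine = +0.99297; denominator sine = +0.99731.
Result = 0.1202·1.571·(+0.99297) / (0.2548·(+0.99731)) = +0.73778 rad/s; magnitude 0.73778 rad/s.

0.738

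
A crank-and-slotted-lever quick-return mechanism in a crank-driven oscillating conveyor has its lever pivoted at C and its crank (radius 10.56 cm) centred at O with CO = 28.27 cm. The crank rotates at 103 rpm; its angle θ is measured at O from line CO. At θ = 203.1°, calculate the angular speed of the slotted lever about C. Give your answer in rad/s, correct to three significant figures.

ω = 10.79 rad/s (from 103 rpm).
Crank pin A relative to C: A = (d + r cosθ, r sinθ); lever angle φ = atan2(r sinθ, d + r cosθ).
Differentiating tanφ: φ̇ = rω(d cosθ + r)/(d² + r² + 2dr cosθ).
d² + r² + 2dr cosθ = |CA|² = 0.0361516 m²;  d cosθ + r = -0.15443 m.
|ω_lever| = |0.1056·10.79·-0.15443| / 0.0361516 = 4.8657 rad/s.

4.87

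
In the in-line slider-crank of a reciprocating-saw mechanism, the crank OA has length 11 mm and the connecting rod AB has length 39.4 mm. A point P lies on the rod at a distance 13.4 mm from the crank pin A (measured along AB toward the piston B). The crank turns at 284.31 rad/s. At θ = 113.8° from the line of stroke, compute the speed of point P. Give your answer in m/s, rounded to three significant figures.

2.87

ω = 284.3 rad/s.  Crank-pin speed |V_A| = rω = 3.1274 m/s, perpendicular to OA.
Rod angle: sinφ = −(r/L) sinθ ⇒ φ = -14.800°; ω_rod = −rω cosθ/√(L²−r²sin²θ) = +33.131 rad/s.
V_P = V_A + ω_rod × AP, with AP = 0.0134 m along the rod.
Components: V_Px = −rω sinθ − a·ω_rod·sinφ = -2.748 m/s;  V_Py = rω cosθ + a·ω_rod·cosφ = -0.83283 m/s.
|V_P| = √(V_Px² + V_Py²) = 2.8715 m/s.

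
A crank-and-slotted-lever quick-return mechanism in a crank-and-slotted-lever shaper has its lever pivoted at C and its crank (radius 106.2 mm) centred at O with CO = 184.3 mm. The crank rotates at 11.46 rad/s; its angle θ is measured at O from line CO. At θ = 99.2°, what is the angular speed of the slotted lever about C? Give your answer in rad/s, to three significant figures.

2.40

ω = 11.46 rad/s
Crank pin A relative to C: A = (d + r cosθ, r sinθ); lever angle φ = atan2(r sinθ, d + r cosθ).
Differentiating tanφ: φ̇ = rω(d cosθ + r)/(d² + r² + 2dr cosθ).
d² + r² + 2dr cosθ = |CA|² = 0.0389863 m²;  d cosθ + r = +0.076734 m.
|ω_lever| = |0.1062·11.46·+0.076734| / 0.0389863 = 2.3954 rad/s.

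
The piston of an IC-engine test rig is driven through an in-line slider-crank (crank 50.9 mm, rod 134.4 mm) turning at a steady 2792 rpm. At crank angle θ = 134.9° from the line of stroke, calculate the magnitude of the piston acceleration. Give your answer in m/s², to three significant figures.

3010

ω = 2π·2792/60 = 292.4 rad/s
x(θ) = r cosθ + √(L² − r² sin²θ); with ω constant, a = ω²·d²x/dθ².
d²x/dθ² = −r cosθ − r²(cos2θ)/√u − r⁴ sin²2θ/(4u^{3/2}),  u = L² − r² sin²θ = 0.0167634 m².
Substituting r = 0.0509 m, L = 0.1344 m, θ = 134.9°: d²x/dθ² = +0.035226 m.
a = ω²·d²x/dθ² = (292.4)²·(+0.035226) = +3011.2 m/s²;  |a| = 3011.2 m/s².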